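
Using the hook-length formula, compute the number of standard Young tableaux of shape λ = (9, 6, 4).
# SYT of shape (9, 6, 4) = 2116296

Hook-length formula: f^λ = n! / Π hook(c), product over all cells c of the Young diagram. For λ = (9, 6, 4), n = 19 boxes. Hook lengths by row (left-to-right, top-to-bottom): [11, 10, 9, 8, 6, 5, 3, 2, 1]; [7, 6, 5, 4, 2, 1]; [4, 3, 2, 1]. Product of hooks = 57480192000. So f^λ = 19! / 57480192000 = 121645100408832000 / 57480192000 = 2116296.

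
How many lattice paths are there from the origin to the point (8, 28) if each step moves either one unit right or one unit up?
Number of paths = 30260340

A monotone lattice path from (0, 0) to (8, 28) consists of 8 east steps and 28 north steps in some order, so it is determined by which 8 of the 36 steps are east. The count is C(36, 8) = 30260340.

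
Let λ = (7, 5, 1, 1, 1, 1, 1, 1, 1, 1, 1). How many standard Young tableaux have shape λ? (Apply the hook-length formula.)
# SYT of shape (7, 5, 1, 1, 1, 1, 1, 1, 1, 1, 1) = 14671800

Hook-length formula: f^λ = n! / Π hook(c), product over all cells c of the Young diagram. For λ = (7, 5, 1, 1, 1, 1, 1, 1, 1, 1, 1), n = 21 boxes. Hook lengths by row (left-to-right, top-to-bottom): [17, 7, 6, 5, 4, 2, 1]; [14, 4, 3, 2, 1]; [9]; [8]; [7]; [6]; [5]; [4]; [3]; [2]; [1]. Product of hooks = 3482254540800. So f^λ = 21! / 3482254540800 = 51090942171709440000 / 3482254540800 = 14671800.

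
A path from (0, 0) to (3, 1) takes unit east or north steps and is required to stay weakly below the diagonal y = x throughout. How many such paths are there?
Number of paths = 3

By the reflection principle (André's argument), the number of monotone paths to (3, 1) with n ≤ m that never go above y = x is C(4, 3) − C(4, 4) = 4 − 1 = 3.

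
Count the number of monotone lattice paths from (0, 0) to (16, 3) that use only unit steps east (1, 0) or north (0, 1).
Number of paths = 969

A monotone lattice path from (0, 0) to (16, 3) consists of 16 east steps and 3 north steps in some order, so it is determined by which 16 of the 19 steps are east. The count is C(19, 16) = 969.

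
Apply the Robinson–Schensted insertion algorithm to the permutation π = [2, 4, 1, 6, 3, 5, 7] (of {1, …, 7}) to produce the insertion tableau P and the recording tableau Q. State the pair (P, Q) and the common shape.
P = [1, 3, 5, 7] / [2, 4, 6];  Q = [1, 2, 4, 7] / [3, 5, 6];  common shape = (4, 3)

Row-insert the values π_1, π_2, … into P one at a time, bumping the leftmost entry strictly greater than the inserted value down to the next row. The recording tableau Q records, in position (i, j), the step at which that cell was added to P.
  Insert 2 (step 1): P = [2];  Q = [1]
  Insert 4 (step 2): P = [2, 4];  Q = [1, 2]
  Insert 1 (step 3): P = [1, 4] / [2];  Q = [1, 2] / [3]
  Insert 6 (step 4): P = [1, 4, 6] / [2];  Q = [1, 2, 4] / [3]
  Insert 3 (step 5): P = [1, 3, 6] / [2, 4];  Q = [1, 2, 4] / [3, 5]
  Insert 5 (step 6): P = [1, 3, 5] / [2, 4, 6];  Q = [1, 2, 4] / [3, 5, 6]
  Insert 7 (step 7): P = [1, 3, 5, 7] / [2, 4, 6];  Q = [1, 2, 4, 7] / [3, 5, 6]
Final shape: (4, 3).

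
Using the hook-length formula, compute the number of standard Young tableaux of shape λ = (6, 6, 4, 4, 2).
# SYT of shape (6, 6, 4, 4, 2) = 796667872

Hook-length formula: f^λ = n! / Π hook(c), product over all cells c of the Young diagram. For λ = (6, 6, 4, 4, 2), n = 22 boxes. Hook lengths by row (left-to-right, top-to-bottom): [10, 9, 7, 6, 3, 2]; [9, 8, 6, 5, 2, 1]; [6, 5, 3, 2]; [5, 4, 2, 1]; [2, 1]. Product of hooks = 1410877440000. So f^λ = 22! / 1410877440000 = 1124000727777607680000 / 1410877440000 = 796667872.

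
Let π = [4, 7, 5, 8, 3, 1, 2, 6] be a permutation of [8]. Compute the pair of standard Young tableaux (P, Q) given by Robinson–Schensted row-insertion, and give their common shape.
P = [1, 2, 6] / [3, 5, 8] / [4] / [7];  Q = [1, 2, 4] / [3, 7, 8] / [5] / [6];  common shape = (3, 3, 1, 1)

Row-insert the values π_1, π_2, … into P one at a time, bumping the leftmost entry strictly greater than the inserted value down to the next row. The recording tableau Q records, in position (i, j), the step at which that cell was added to P.
  Insert 4 (step 1): P = [4];  Q = [1]
  Insert 7 (step 2): P = [4, 7];  Q = [1, 2]
  Insert 5 (step 3): P = [4, 5] / [7];  Q = [1, 2] / [3]
  Insert 8 (step 4): P = [4, 5, 8] / [7];  Q = [1, 2, 4] / [3]
  Insert 3 (step 5): P = [3, 5, 8] / [4] / [7];  Q = [1, 2, 4] / [3] / [5]
  Insert 1 (step 6): P = [1, 5, 8] / [3] / [4] / [7];  Q = [1, 2, 4] / [3] / [5] / [6]
  Insert 2 (step 7): P = [1, 2, 8] / [3, 5] / [4] / [7];  Q = [1, 2, 4] / [3, 7] / [5] / [6]
  Insert 6 (step 8): P = [1, 2, 6] / [3, 5, 8] / [4] / [7];  Q = [1, 2, 4] / [3, 7, 8] / [5] / [6]
Final shape: (3, 3, 1, 1).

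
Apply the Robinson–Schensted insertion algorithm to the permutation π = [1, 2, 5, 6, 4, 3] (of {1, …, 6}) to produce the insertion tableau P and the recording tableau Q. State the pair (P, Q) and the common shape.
P = [1, 2, 3, 6] / [4] / [5];  Q = [1, 2, 3, 4] / [5] / [6];  common shape = (4, 1, 1)

Row-insert the values π_1, π_2, … into P one at a time, bumping the leftmost entry strictly greater than the inserted value down to the next row. The recording tableau Q records, in position (i, j), the step at which that cell was added to P.
  Insert 1 (step 1): P = [1];  Q = [1]
  Insert 2 (step 2): P = [1, 2];  Q = [1, 2]
  Insert 5 (step 3): P = [1, 2, 5];  Q = [1, 2, 3]
  Insert 6 (step 4): P = [1, 2, 5, 6];  Q = [1, 2, 3, 4]
  Insert 4 (step 5): P = [1, 2, 4, 6] / [5];  Q = [1, 2, 3, 4] / [5]
  Insert 3 (step 6): P = [1, 2, 3, 6] / [4] / [5];  Q = [1, 2, 3, 4] / [5] / [6]
Final shape: (4, 1, 1).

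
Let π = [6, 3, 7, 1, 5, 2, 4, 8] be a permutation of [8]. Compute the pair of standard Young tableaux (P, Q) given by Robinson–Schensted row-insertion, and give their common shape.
P = [1, 2, 4, 8] / [3, 5] / [6, 7];  Q = [1, 3, 7, 8] / [2, 5] / [4, 6];  common shape = (4, 2, 2)

Row-insert the values π_1, π_2, … into P one at a time, bumping the leftmost entry strictly greater than the inserted value down to the next row. The recording tableau Q records, in position (i, j), the step at which that cell was added to P.
  Insert 6 (step 1): P = [6];  Q = [1]
  Insert 3 (step 2): P = [3] / [6];  Q = [1] / [2]
  Insert 7 (step 3): P = [3, 7] / [6];  Q = [1, 3] / [2]
  Insert 1 (step 4): P = [1, 7] / [3] / [6];  Q = [1, 3] / [2] / [4]
  Insert 5 (step 5): P = [1, 5] / [3, 7] / [6];  Q = [1, 3] / [2, 5] / [4]
  Insert 2 (step 6): P = [1, 2] / [3, 5] / [6, 7];  Q = [1, 3] / [2, 5] / [4, 6]
  Insert 4 (step 7): P = [1, 2, 4] / [3, 5] / [6, 7];  Q = [1, 3, 7] / [2, 5] / [4, 6]
  Insert 8 (step 8): P = [1, 2, 4, 8] / [3, 5] / [6, 7];  Q = [1, 3, 7, 8] / [2, 5] / [4, 6]
Final shape: (4, 2, 2).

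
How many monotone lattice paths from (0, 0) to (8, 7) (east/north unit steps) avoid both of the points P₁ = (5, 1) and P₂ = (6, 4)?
Number of paths = 4071

Inclusion–exclusion. Total paths: C(15, 8) = 6435. Through P₁: C(6, 5)·C(9, 3) = 504. Through P₂: C(10, 6)·C(5, 2) = 2100. Since P₁ is strictly southwest of P₂, a monotone path through both must visit P₁ then P₂; paths through both = C(6, 5)·C(4, 1)·C(5, 2) = 240. Avoid both = 6435 − 504 − 2100 + 240 = 4071.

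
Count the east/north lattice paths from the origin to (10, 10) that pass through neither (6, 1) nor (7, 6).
Number of paths = 121161

Inclusion–exclusion. Total paths: C(20, 10) = 184756. Through P₁: C(7, 6)·C(13, 4) = 5005. Through P₂: C(13, 7)·C(7, 3) = 60060. Since P₁ is strictly southwest of P₂, a monotone path through both must visit P₁ then P₂; paths through both = C(7, 6)·C(6, 1)·C(7, 3) = 1470. Avoid both = 184756 − 5005 − 60060 + 1470 = 121161.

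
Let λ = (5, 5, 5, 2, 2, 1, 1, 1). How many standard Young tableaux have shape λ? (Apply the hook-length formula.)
# SYT of shape (5, 5, 5, 2, 2, 1, 1, 1) = 814773960

Hook-length formula: f^λ = n! / Π hook(c), product over all cells c of the Young diagram. For λ = (5, 5, 5, 2, 2, 1, 1, 1), n = 22 boxes. Hook lengths by row (left-to-right, top-to-bottom): [12, 8, 5, 4, 3]; [11, 7, 4, 3, 2]; [10, 6, 3, 2, 1]; [6, 2]; [5, 1]; [3]; [2]; [1]. Product of hooks = 1379524608000. So f^λ = 22! / 1379524608000 = 1124000727777607680000 / 1379524608000 = 814773960.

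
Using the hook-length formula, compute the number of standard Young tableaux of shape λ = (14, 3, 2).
# SYT of shape (14, 3, 2) = 40698

Hook-length formula: f^λ = n! / Π hook(c), product over all cells c of the Young diagram. For λ = (14, 3, 2), n = 19 boxes. Hook lengths by row (left-to-right, top-to-bottom): [16, 15, 13, 11, 10, 9, 8, 7, 6, 5, 4, 3, 2, 1]; [4, 3, 1]; [2, 1]. Product of hooks = 2988969984000. So f^λ = 19! / 2988969984000 = 121645100408832000 / 2988969984000 = 40698.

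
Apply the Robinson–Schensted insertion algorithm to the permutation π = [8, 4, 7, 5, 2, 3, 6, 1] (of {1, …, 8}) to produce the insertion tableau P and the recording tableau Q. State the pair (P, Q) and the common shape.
P = [1, 3, 6] / [2, 5] / [4] / [7] / [8];  Q = [1, 3, 7] / [2, 6] / [4] / [5] / [8];  common shape = (3, 2, 1, 1, 1)

Row-insert the values π_1, π_2, … into P one at a time, bumping the leftmost entry strictly greater than the inserted value down to the next row. The recording tableau Q records, in position (i, j), the step at which that cell was added to P.
  Insert 8 (step 1): P = [8];  Q = [1]
  Insert 4 (step 2): P = [4] / [8];  Q = [1] / [2]
  Insert 7 (step 3): P = [4, 7] / [8];  Q = [1, 3] / [2]
  Insert 5 (step 4): P = [4, 5] / [7] / [8];  Q = [1, 3] / [2] / [4]
  Insert 2 (step 5): P = [2, 5] / [4] / [7] / [8];  Q = [1, 3] / [2] / [4] / [5]
  Insert 3 (step 6): P = [2, 3] / [4, 5] / [7] / [8];  Q = [1, 3] / [2, 6] / [4] / [5]
  Insert 6 (step 7): P = [2, 3, 6] / [4, 5] / [7] / [8];  Q = [1, 3, 7] / [2, 6] / [4] / [5]
  Insert 1 (step 8): P = [1, 3, 6] / [2, 5] / [4] / [7] / [8];  Q = [1, 3, 7] / [2, 6] / [4] / [5] / [8]
Final shape: (3, 2, 1, 1, 1).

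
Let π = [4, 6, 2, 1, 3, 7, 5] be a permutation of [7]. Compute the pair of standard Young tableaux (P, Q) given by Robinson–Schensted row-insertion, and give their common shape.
P = [1, 3, 5] / [2, 6, 7] / [4];  Q = [1, 2, 6] / [3, 5, 7] / [4];  common shape = (3, 3, 1)

Row-insert the values π_1, π_2, … into P one at a time, bumping the leftmost entry strictly greater than the inserted value down to the next row. The recording tableau Q records, in position (i, j), the step at which that cell was added to P.
  Insert 4 (step 1): P = [4];  Q = [1]
  Insert 6 (step 2): P = [4, 6];  Q = [1, 2]
  Insert 2 (step 3): P = [2, 6] / [4];  Q = [1, 2] / [3]
  Insert 1 (step 4): P = [1, 6] / [2] / [4];  Q = [1, 2] / [3] / [4]
  Insert 3 (step 5): P = [1, 3] / [2, 6] / [4];  Q = [1, 2] / [3, 5] / [4]
  Insert 7 (step 6): P = [1, 3, 7] / [2, 6] / [4];  Q = [1, 2, 6] / [3, 5] / [4]
  Insert 5 (step 7): P = [1, 3, 5] / [2, 6, 7] / [4];  Q = [1, 2, 6] / [3, 5, 7] / [4]
Final shape: (3, 3, 1).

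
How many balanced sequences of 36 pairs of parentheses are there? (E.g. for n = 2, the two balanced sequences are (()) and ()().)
C_36 = 11959798385860453492

These balanced parentheses are counted by the Catalan number C_n = (1/(n + 1)) · C(2n, n). For n = 36: C_36 = (1/37) · C(72, 36) = 442512540276836779204/37 = 11959798385860453492.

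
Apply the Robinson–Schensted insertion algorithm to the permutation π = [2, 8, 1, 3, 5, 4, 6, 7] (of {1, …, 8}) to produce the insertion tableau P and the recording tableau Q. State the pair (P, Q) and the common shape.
P = [1, 3, 4, 6, 7] / [2, 5] / [8];  Q = [1, 2, 5, 7, 8] / [3, 4] / [6];  common shape = (5, 2, 1)

Row-insert the values π_1, π_2, … into P one at a time, bumping the leftmost entry strictly greater than the inserted value down to the next row. The recording tableau Q records, in position (i, j), the step at which that cell was added to P.
  Insert 2 (step 1): P = [2];  Q = [1]
  Insert 8 (step 2): P = [2, 8];  Q = [1, 2]
  Insert 1 (step 3): P = [1, 8] / [2];  Q = [1, 2] / [3]
  Insert 3 (step 4): P = [1, 3] / [2, 8];  Q = [1, 2] / [3, 4]
  Insert 5 (step 5): P = [1, 3, 5] / [2, 8];  Q = [1, 2, 5] / [3, 4]
  Insert 4 (step 6): P = [1, 3, 4] / [2, 5] / [8];  Q = [1, 2, 5] / [3, 4] / [6]
  Insert 6 (step 7): P = [1, 3, 4, 6] / [2, 5] / [8];  Q = [1, 2, 5, 7] / [3, 4] / [6]
  Insert 7 (step 8): P = [1, 3, 4, 6, 7] / [2, 5] / [8];  Q = [1, 2, 5, 7, 8] / [3, 4] / [6]
Final shape: (5, 2, 1).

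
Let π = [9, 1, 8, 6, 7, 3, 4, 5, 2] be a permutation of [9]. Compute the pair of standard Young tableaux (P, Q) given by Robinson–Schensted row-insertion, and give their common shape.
P = [1, 2, 4, 5] / [3, 7] / [6] / [8] / [9];  Q = [1, 3, 5, 8] / [2, 7] / [4] / [6] / [9];  common shape = (4, 2, 1, 1, 1)

Row-insert the values π_1, π_2, … into P one at a time, bumping the leftmost entry strictly greater than the inserted value down to the next row. The recording tableau Q records, in position (i, j), the step at which that cell was added to P.
  Insert 9 (step 1): P = [9];  Q = [1]
  Insert 1 (step 2): P = [1] / [9];  Q = [1] / [2]
  Insert 8 (step 3): P = [1, 8] / [9];  Q = [1, 3] / [2]
  Insert 6 (step 4): P = [1, 6] / [8] / [9];  Q = [1, 3] / [2] / [4]
  Insert 7 (step 5): P = [1, 6, 7] / [8] / [9];  Q = [1, 3, 5] / [2] / [4]
  Insert 3 (step 6): P = [1, 3, 7] / [6] / [8] / [9];  Q = [1, 3, 5] / [2] / [4] / [6]
  Insert 4 (step 7): P = [1, 3, 4] / [6, 7] / [8] / [9];  Q = [1, 3, 5] / [2, 7] / [4] / [6]
  Insert 5 (step 8): P = [1, 3, 4, 5] / [6, 7] / [8] / [9];  Q = [1, 3, 5, 8] / [2, 7] / [4] / [6]
  Insert 2 (step 9): P = [1, 2, 4, 5] / [3, 7] / [6] / [8] / [9];  Q = [1, 3, 5, 8] / [2, 7] / [4] / [6] / [9]
Final shape: (4, 2, 1, 1, 1).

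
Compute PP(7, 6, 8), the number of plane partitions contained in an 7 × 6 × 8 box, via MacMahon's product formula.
PP(7, 6, 8) = 19702998159210080

Evaluate the triple product over i = 1..7, j = 1..6, k = 1..8. The factors are (2/1) · (3/2) · (4/3) · (5/4) · (6/5) · (7/6) · (8/7) · (9/8) · … (336 factors total). The numerators and denominators telescope so the product is an integer; carrying out the multiplication exactly gives PP(7, 6, 8) = 19702998159210080.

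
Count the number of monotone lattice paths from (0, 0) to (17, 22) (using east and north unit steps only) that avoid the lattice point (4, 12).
Number of paths = 48938917690

Total paths from (0, 0) to (17, 22): C(39, 17) = 51021117810. Paths through (4, 12): (paths (0, 0) → (4, 12)) × (paths (4, 12) → (17, 22)) = C(16, 4) · C(23, 13) = 1820 · 1144066 = 2082200120. Avoidance count = 51021117810 − 2082200120 = 48938917690.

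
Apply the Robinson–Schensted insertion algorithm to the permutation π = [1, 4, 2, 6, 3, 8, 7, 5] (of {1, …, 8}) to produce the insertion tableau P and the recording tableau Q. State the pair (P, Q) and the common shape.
P = [1, 2, 3, 5] / [4, 6, 7] / [8];  Q = [1, 2, 4, 6] / [3, 5, 7] / [8];  common shape = (4, 3, 1)

Row-insert the values π_1, π_2, … into P one at a time, bumping the leftmost entry strictly greater than the inserted value down to the next row. The recording tableau Q records, in position (i, j), the step at which that cell was added to P.
  Insert 1 (step 1): P = [1];  Q = [1]
  Insert 4 (step 2): P = [1, 4];  Q = [1, 2]
  Insert 2 (step 3): P = [1, 2] / [4];  Q = [1, 2] / [3]
  Insert 6 (step 4): P = [1, 2, 6] / [4];  Q = [1, 2, 4] / [3]
  Insert 3 (step 5): P = [1, 2, 3] / [4, 6];  Q = [1, 2, 4] / [3, 5]
  Insert 8 (step 6): P = [1, 2, 3, 8] / [4, 6];  Q = [1, 2, 4, 6] / [3, 5]
  Insert 7 (step 7): P = [1, 2, 3, 7] / [4, 6, 8];  Q = [1, 2, 4, 6] / [3, 5, 7]
  Insert 5 (step 8): P = [1, 2, 3, 5] / [4, 6, 7] / [8];  Q = [1, 2, 4, 6] / [3, 5, 7] / [8]
Final shape: (4, 3, 1).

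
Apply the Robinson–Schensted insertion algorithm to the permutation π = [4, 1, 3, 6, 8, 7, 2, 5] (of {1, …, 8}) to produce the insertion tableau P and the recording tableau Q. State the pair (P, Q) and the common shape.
P = [1, 2, 5, 7] / [3, 6] / [4, 8];  Q = [1, 3, 4, 5] / [2, 6] / [7, 8];  common shape = (4, 2, 2)

Row-insert the values π_1, π_2, … into P one at a time, bumping the leftmost entry strictly greater than the inserted value down to the next row. The recording tableau Q records, in position (i, j), the step at which that cell was added to P.
  Insert 4 (step 1): P = [4];  Q = [1]
  Insert 1 (step 2): P = [1] / [4];  Q = [1] / [2]
  Insert 3 (step 3): P = [1, 3] / [4];  Q = [1, 3] / [2]
  Insert 6 (step 4): P = [1, 3, 6] / [4];  Q = [1, 3, 4] / [2]
  Insert 8 (step 5): P = [1, 3, 6, 8] / [4];  Q = [1, 3, 4, 5] / [2]
  Insert 7 (step 6): P = [1, 3, 6, 7] / [4, 8];  Q = [1, 3, 4, 5] / [2, 6]
  Insert 2 (step 7): P = [1, 2, 6, 7] / [3, 8] / [4];  Q = [1, 3, 4, 5] / [2, 6] / [7]
  Insert 5 (step 8): P = [1, 2, 5, 7] / [3, 6] / [4, 8];  Q = [1, 3, 4, 5] / [2, 6] / [7, 8]
Final shape: (4, 2, 2).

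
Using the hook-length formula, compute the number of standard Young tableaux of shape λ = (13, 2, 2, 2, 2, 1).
# SYT of shape (13, 2, 2, 2, 2, 1) = 11316305

Hook-length formula: f^λ = n! / Π hook(c), product over all cells c of the Young diagram. For λ = (13, 2, 2, 2, 2, 1), n = 22 boxes. Hook lengths by row (left-to-right, top-to-bottom): [18, 16, 11, 10, 9, 8, 7, 6, 5, 4, 3, 2, 1]; [6, 4]; [5, 3]; [4, 2]; [3, 1]; [1]. Product of hooks = 99325771776000. So f^λ = 22! / 99325771776000 = 1124000727777607680000 / 99325771776000 = 11316305.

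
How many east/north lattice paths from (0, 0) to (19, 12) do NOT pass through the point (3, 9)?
Number of paths = 140907345

Total paths from (0, 0) to (19, 12): C(31, 19) = 141120525. Paths through (3, 9): (paths (0, 0) → (3, 9)) × (paths (3, 9) → (19, 12)) = C(12, 3) · C(19, 16) = 220 · 969 = 213180. Avoidance count = 141120525 − 213180 = 140907345.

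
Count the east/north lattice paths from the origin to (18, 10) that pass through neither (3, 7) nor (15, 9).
Number of paths = 7838854

Inclusion–exclusion. Total paths: C(28, 18) = 13123110. Through P₁: C(10, 3)·C(18, 15) = 97920. Through P₂: C(24, 15)·C(4, 3) = 5230016. Since P₁ is strictly southwest of P₂, a monotone path through both must visit P₁ then P₂; paths through both = C(10, 3)·C(14, 12)·C(4, 3) = 43680. Avoid both = 13123110 − 97920 − 5230016 + 43680 = 7838854.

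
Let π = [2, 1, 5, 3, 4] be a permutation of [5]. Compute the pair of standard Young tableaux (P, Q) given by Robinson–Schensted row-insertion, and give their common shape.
P = [1, 3, 4] / [2, 5];  Q = [1, 3, 5] / [2, 4];  common shape = (3, 2)

Row-insert the values π_1, π_2, … into P one at a time, bumping the leftmost entry strictly greater than the inserted value down to the next row. The recording tableau Q records, in position (i, j), the step at which that cell was added to P.
  Insert 2 (step 1): P = [2];  Q = [1]
  Insert 1 (step 2): P = [1] / [2];  Q = [1] / [2]
  Insert 5 (step 3): P = [1, 5] / [2];  Q = [1, 3] / [2]
  Insert 3 (step 4): P = [1, 3] / [2, 5];  Q = [1, 3] / [2, 4]
  Insert 4 (step 5): P = [1, 3, 4] / [2, 5];  Q = [1, 3, 5] / [2, 4]
Final shape: (3, 2).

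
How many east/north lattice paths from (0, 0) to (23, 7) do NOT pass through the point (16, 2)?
Number of paths = 1914624

Total paths from (0, 0) to (23, 7): C(30, 23) = 2035800. Paths through (16, 2): (paths (0, 0) → (16, 2)) × (paths (16, 2) → (23, 7)) = C(18, 16) · C(12, 7) = 153 · 792 = 121176. Avoidance count = 2035800 − 121176 = 1914624.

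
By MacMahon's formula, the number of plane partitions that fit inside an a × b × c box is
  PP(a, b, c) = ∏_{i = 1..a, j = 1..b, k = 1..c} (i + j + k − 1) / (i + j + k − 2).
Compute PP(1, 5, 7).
PP(1, 5, 7) = 792

Evaluate the triple product over i = 1..1, j = 1..5, k = 1..7. The factors are (2/1) · (3/2) · (4/3) · (5/4) · (6/5) · (7/6) · (8/7) · (3/2) · … (35 factors total). The numerators and denominators telescope so the product is an integer; carrying out the multiplication exactly gives PP(1, 5, 7) = 792.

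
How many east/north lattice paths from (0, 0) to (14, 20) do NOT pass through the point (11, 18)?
Number of paths = 1046002740

Total paths from (0, 0) to (14, 20): C(34, 14) = 1391975640. Paths through (11, 18): (paths (0, 0) → (11, 18)) × (paths (11, 18) → (14, 20)) = C(29, 11) · C(5, 3) = 34597290 · 10 = 345972900. Avoidance count = 1391975640 − 345972900 = 1046002740.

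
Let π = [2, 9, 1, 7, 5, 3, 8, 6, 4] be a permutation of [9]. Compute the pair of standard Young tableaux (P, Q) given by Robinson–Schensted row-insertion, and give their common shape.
P = [1, 3, 4] / [2, 5, 6] / [7, 8] / [9];  Q = [1, 2, 7] / [3, 4, 8] / [5, 9] / [6];  common shape = (3, 3, 2, 1)

Row-insert the values π_1, π_2, … into P one at a time, bumping the leftmost entry strictly greater than the inserted value down to the next row. The recording tableau Q records, in position (i, j), the step at which that cell was added to P.
  Insert 2 (step 1): P = [2];  Q = [1]
  Insert 9 (step 2): P = [2, 9];  Q = [1, 2]
  Insert 1 (step 3): P = [1, 9] / [2];  Q = [1, 2] / [3]
  Insert 7 (step 4): P = [1, 7] / [2, 9];  Q = [1, 2] / [3, 4]
  Insert 5 (step 5): P = [1, 5] / [2, 7] / [9];  Q = [1, 2] / [3, 4] / [5]
  Insert 3 (step 6): P = [1, 3] / [2, 5] / [7] / [9];  Q = [1, 2] / [3, 4] / [5] / [6]
  Insert 8 (step 7): P = [1, 3, 8] / [2, 5] / [7] / [9];  Q = [1, 2, 7] / [3, 4] / [5] / [6]
  Insert 6 (step 8): P = [1, 3, 6] / [2, 5, 8] / [7] / [9];  Q = [1, 2, 7] / [3, 4, 8] / [5] / [6]
  Insert 4 (step 9): P = [1, 3, 4] / [2, 5, 6] / [7, 8] / [9];  Q = [1, 2, 7] / [3, 4, 8] / [5, 9] / [6]
Final shape: (3, 3, 2, 1).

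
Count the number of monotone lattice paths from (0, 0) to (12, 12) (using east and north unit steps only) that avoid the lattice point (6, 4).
Number of paths = 2073526

Total paths from (0, 0) to (12, 12): C(24, 12) = 2704156. Paths through (6, 4): (paths (0, 0) → (6, 4)) × (paths (6, 4) → (12, 12)) = C(10, 6) · C(14, 6) = 210 · 3003 = 630630. Avoidance count = 2704156 − 630630 = 2073526.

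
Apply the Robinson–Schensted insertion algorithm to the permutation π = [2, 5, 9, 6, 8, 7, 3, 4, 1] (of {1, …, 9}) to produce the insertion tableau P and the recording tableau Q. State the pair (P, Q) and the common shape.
P = [1, 3, 4, 7] / [2, 6] / [5] / [8] / [9];  Q = [1, 2, 3, 5] / [4, 8] / [6] / [7] / [9];  common shape = (4, 2, 1, 1, 1)

Row-insert the values π_1, π_2, … into P one at a time, bumping the leftmost entry strictly greater than the inserted value down to the next row. The recording tableau Q records, in position (i, j), the step at which that cell was added to P.
  Insert 2 (step 1): P = [2];  Q = [1]
  Insert 5 (step 2): P = [2, 5];  Q = [1, 2]
  Insert 9 (step 3): P = [2, 5, 9];  Q = [1, 2, 3]
  Insert 6 (step 4): P = [2, 5, 6] / [9];  Q = [1, 2, 3] / [4]
  Insert 8 (step 5): P = [2, 5, 6, 8] / [9];  Q = [1, 2, 3, 5] / [4]
  Insert 7 (step 6): P = [2, 5, 6, 7] / [8] / [9];  Q = [1, 2, 3, 5] / [4] / [6]
  Insert 3 (step 7): P = [2, 3, 6, 7] / [5] / [8] / [9];  Q = [1, 2, 3, 5] / [4] / [6] / [7]
  Insert 4 (step 8): P = [2, 3, 4, 7] / [5, 6] / [8] / [9];  Q = [1, 2, 3, 5] / [4, 8] / [6] / [7]
  Insert 1 (step 9): P = [1, 3, 4, 7] / [2, 6] / [5] / [8] / [9];  Q = [1, 2, 3, 5] / [4, 8] / [6] / [7] / [9]
Final shape: (4, 2, 1, 1, 1).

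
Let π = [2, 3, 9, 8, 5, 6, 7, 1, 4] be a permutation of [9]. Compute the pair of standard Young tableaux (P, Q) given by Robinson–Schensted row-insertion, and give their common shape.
P = [1, 3, 4, 6, 7] / [2, 5] / [8] / [9];  Q = [1, 2, 3, 6, 7] / [4, 9] / [5] / [8];  common shape = (5, 2, 1, 1)

Row-insert the values π_1, π_2, … into P one at a time, bumping the leftmost entry strictly greater than the inserted value down to the next row. The recording tableau Q records, in position (i, j), the step at which that cell was added to P.
  Insert 2 (step 1): P = [2];  Q = [1]
  Insert 3 (step 2): P = [2, 3];  Q = [1, 2]
  Insert 9 (step 3): P = [2, 3, 9];  Q = [1, 2, 3]
  Insert 8 (step 4): P = [2, 3, 8] / [9];  Q = [1, 2, 3] / [4]
  Insert 5 (step 5): P = [2, 3, 5] / [8] / [9];  Q = [1, 2, 3] / [4] / [5]
  Insert 6 (step 6): P = [2, 3, 5, 6] / [8] / [9];  Q = [1, 2, 3, 6] / [4] / [5]
  Insert 7 (step 7): P = [2, 3, 5, 6, 7] / [8] / [9];  Q = [1, 2, 3, 6, 7] / [4] / [5]
  Insert 1 (step 8): P = [1, 3, 5, 6, 7] / [2] / [8] / [9];  Q = [1, 2, 3, 6, 7] / [4] / [5] / [8]
  Insert 4 (step 9): P = [1, 3, 4, 6, 7] / [2, 5] / [8] / [9];  Q = [1, 2, 3, 6, 7] / [4, 9] / [5] / [8]
Final shape: (5, 2, 1, 1).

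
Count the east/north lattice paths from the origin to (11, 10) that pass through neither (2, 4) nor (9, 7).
Number of paths = 181241

Inclusion–exclusion. Total paths: C(21, 11) = 352716. Through P₁: C(6, 2)·C(15, 9) = 75075. Through P₂: C(16, 9)·C(5, 2) = 114400. Since P₁ is strictly southwest of P₂, a monotone path through both must visit P₁ then P₂; paths through both = C(6, 2)·C(10, 7)·C(5, 2) = 18000. Avoid both = 352716 − 75075 − 114400 + 18000 = 181241.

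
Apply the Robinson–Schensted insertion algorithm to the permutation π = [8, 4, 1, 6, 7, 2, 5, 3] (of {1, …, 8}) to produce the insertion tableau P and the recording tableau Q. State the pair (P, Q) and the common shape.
P = [1, 2, 3] / [4, 5, 7] / [6] / [8];  Q = [1, 4, 5] / [2, 6, 7] / [3] / [8];  common shape = (3, 3, 1, 1)

Row-insert the values π_1, π_2, … into P one at a time, bumping the leftmost entry strictly greater than the inserted value down to the next row. The recording tableau Q records, in position (i, j), the step at which that cell was added to P.
  Insert 8 (step 1): P = [8];  Q = [1]
  Insert 4 (step 2): P = [4] / [8];  Q = [1] / [2]
  Insert 1 (step 3): P = [1] / [4] / [8];  Q = [1] / [2] / [3]
  Insert 6 (step 4): P = [1, 6] / [4] / [8];  Q = [1, 4] / [2] / [3]
  Insert 7 (step 5): P = [1, 6, 7] / [4] / [8];  Q = [1, 4, 5] / [2] / [3]
  Insert 2 (step 6): P = [1, 2, 7] / [4, 6] / [8];  Q = [1, 4, 5] / [2, 6] / [3]
  Insert 5 (step 7): P = [1, 2, 5] / [4, 6, 7] / [8];  Q = [1, 4, 5] / [2, 6, 7] / [3]
  Insert 3 (step 8): P = [1, 2, 3] / [4, 5, 7] / [6] / [8];  Q = [1, 4, 5] / [2, 6, 7] / [3] / [8]
Final shape: (3, 3, 1, 1).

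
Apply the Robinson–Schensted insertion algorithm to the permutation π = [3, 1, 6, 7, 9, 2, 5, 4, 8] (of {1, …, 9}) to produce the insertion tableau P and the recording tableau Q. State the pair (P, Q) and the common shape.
P = [1, 2, 4, 8] / [3, 5, 7, 9] / [6];  Q = [1, 3, 4, 5] / [2, 6, 7, 9] / [8];  common shape = (4, 4, 1)

Row-insert the values π_1, π_2, … into P one at a time, bumping the leftmost entry strictly greater than the inserted value down to the next row. The recording tableau Q records, in position (i, j), the step at which that cell was added to P.
  Insert 3 (step 1): P = [3];  Q = [1]
  Insert 1 (step 2): P = [1] / [3];  Q = [1] / [2]
  Insert 6 (step 3): P = [1, 6] / [3];  Q = [1, 3] / [2]
  Insert 7 (step 4): P = [1, 6, 7] / [3];  Q = [1, 3, 4] / [2]
  Insert 9 (step 5): P = [1, 6, 7, 9] / [3];  Q = [1, 3, 4, 5] / [2]
  Insert 2 (step 6): P = [1, 2, 7, 9] / [3, 6];  Q = [1, 3, 4, 5] / [2, 6]
  Insert 5 (step 7): P = [1, 2, 5, 9] / [3, 6, 7];  Q = [1, 3, 4, 5] / [2, 6, 7]
  Insert 4 (step 8): P = [1, 2, 4, 9] / [3, 5, 7] / [6];  Q = [1, 3, 4, 5] / [2, 6, 7] / [8]
  Insert 8 (step 9): P = [1, 2, 4, 8] / [3, 5, 7, 9] / [6];  Q = [1, 3, 4, 5] / [2, 6, 7, 9] / [8]
Final shape: (4, 4, 1).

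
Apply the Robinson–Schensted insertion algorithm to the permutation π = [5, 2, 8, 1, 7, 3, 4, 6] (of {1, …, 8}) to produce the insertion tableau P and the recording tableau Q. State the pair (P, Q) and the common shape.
P = [1, 3, 4, 6] / [2, 7] / [5, 8];  Q = [1, 3, 7, 8] / [2, 5] / [4, 6];  common shape = (4, 2, 2)

Row-insert the values π_1, π_2, … into P one at a time, bumping the leftmost entry strictly greater than the inserted value down to the next row. The recording tableau Q records, in position (i, j), the step at which that cell was added to P.
  Insert 5 (step 1): P = [5];  Q = [1]
  Insert 2 (step 2): P = [2] / [5];  Q = [1] / [2]
  Insert 8 (step 3): P = [2, 8] / [5];  Q = [1, 3] / [2]
  Insert 1 (step 4): P = [1, 8] / [2] / [5];  Q = [1, 3] / [2] / [4]
  Insert 7 (step 5): P = [1, 7] / [2, 8] / [5];  Q = [1, 3] / [2, 5] / [4]
  Insert 3 (step 6): P = [1, 3] / [2, 7] / [5, 8];  Q = [1, 3] / [2, 5] / [4, 6]
  Insert 4 (step 7): P = [1, 3, 4] / [2, 7] / [5, 8];  Q = [1, 3, 7] / [2, 5] / [4, 6]
  Insert 6 (step 8): P = [1, 3, 4, 6] / [2, 7] / [5, 8];  Q = [1, 3, 7, 8] / [2, 5] / [4, 6]
Final shape: (4, 2, 2).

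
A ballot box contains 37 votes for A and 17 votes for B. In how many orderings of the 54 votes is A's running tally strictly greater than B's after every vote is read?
Strict-lead orderings = 17464206951100

Total orderings of the 54 votes with 37 for A: C(54, 37) = 47153358767970. By the Bertrand ballot formula (Cycle Lemma / reflection principle), the number of orderings in which A is strictly ahead of B throughout is (p − q)/(p + q) · C(p + q, p) = (37 − 17)/(37 + 17) · 47153358767970 = 17464206951100.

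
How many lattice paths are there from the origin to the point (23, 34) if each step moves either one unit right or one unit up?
Number of paths = 5309878226480100

A monotone lattice path from (0, 0) to (23, 34) consists of 23 east steps and 34 north steps in some order, so it is determined by which 23 of the 57 steps are east. The count is C(57, 23) = 5309878226480100.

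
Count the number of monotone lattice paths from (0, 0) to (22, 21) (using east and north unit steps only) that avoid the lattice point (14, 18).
Number of paths = 974262607860

Total paths from (0, 0) to (22, 21): C(43, 22) = 1052049481860. Paths through (14, 18): (paths (0, 0) → (14, 18)) × (paths (14, 18) → (22, 21)) = C(32, 14) · C(11, 8) = 471435600 · 165 = 77786874000. Avoidance count = 1052049481860 − 77786874000 = 974262607860.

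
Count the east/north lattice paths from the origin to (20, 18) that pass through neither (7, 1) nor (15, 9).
Number of paths = 30208424722

Inclusion–exclusion. Total paths: C(38, 20) = 33578000610. Through P₁: C(8, 7)·C(30, 13) = 958078800. Through P₂: C(24, 15)·C(14, 5) = 2617623008. Since P₁ is strictly southwest of P₂, a monotone path through both must visit P₁ then P₂; paths through both = C(8, 7)·C(16, 8)·C(14, 5) = 206125920. Avoid both = 33578000610 − 958078800 − 2617623008 + 206125920 = 30208424722.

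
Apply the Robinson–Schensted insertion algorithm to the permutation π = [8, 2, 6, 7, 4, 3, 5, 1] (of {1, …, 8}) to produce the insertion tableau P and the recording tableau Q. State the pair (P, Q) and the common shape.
P = [1, 3, 5] / [2, 7] / [4] / [6] / [8];  Q = [1, 3, 4] / [2, 7] / [5] / [6] / [8];  common shape = (3, 2, 1, 1, 1)

Row-insert the values π_1, π_2, … into P one at a time, bumping the leftmost entry strictly greater than the inserted value down to the next row. The recording tableau Q records, in position (i, j), the step at which that cell was added to P.
  Insert 8 (step 1): P = [8];  Q = [1]
  Insert 2 (step 2): P = [2] / [8];  Q = [1] / [2]
  Insert 6 (step 3): P = [2, 6] / [8];  Q = [1, 3] / [2]
  Insert 7 (step 4): P = [2, 6, 7] / [8];  Q = [1, 3, 4] / [2]
  Insert 4 (step 5): P = [2, 4, 7] / [6] / [8];  Q = [1, 3, 4] / [2] / [5]
  Insert 3 (step 6): P = [2, 3, 7] / [4] / [6] / [8];  Q = [1, 3, 4] / [2] / [5] / [6]
  Insert 5 (step 7): P = [2, 3, 5] / [4, 7] / [6] / [8];  Q = [1, 3, 4] / [2, 7] / [5] / [6]
  Insert 1 (step 8): P = [1, 3, 5] / [2, 7] / [4] / [6] / [8];  Q = [1, 3, 4] / [2, 7] / [5] / [6] / [8]
Final shape: (3, 2, 1, 1, 1).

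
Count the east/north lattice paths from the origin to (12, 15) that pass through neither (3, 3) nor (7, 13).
Number of paths = 10297760

Inclusion–exclusion. Total paths: C(27, 12) = 17383860. Through P₁: C(6, 3)·C(21, 9) = 5878600. Through P₂: C(20, 7)·C(7, 5) = 1627920. Since P₁ is strictly southwest of P₂, a monotone path through both must visit P₁ then P₂; paths through both = C(6, 3)·C(14, 4)·C(7, 5) = 420420. Avoid both = 17383860 − 5878600 − 1627920 + 420420 = 10297760.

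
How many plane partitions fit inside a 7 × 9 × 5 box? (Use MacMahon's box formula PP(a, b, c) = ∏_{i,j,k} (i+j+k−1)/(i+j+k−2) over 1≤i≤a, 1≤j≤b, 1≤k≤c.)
PP(7, 9, 5) = 2424984388825856

Evaluate the triple product over i = 1..7, j = 1..9, k = 1..5. The factors are (2/1) · (3/2) · (4/3) · (5/4) · (6/5) · (3/2) · (4/3) · (5/4) · … (315 factors total). The numerators and denominators telescope so the product is an integer; carrying out the multiplication exactly gives PP(7, 9, 5) = 2424984388825856.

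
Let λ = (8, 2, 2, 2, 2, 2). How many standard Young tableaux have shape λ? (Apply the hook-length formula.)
# SYT of shape (8, 2, 2, 2, 2, 2) = 659736

Hook-length formula: f^λ = n! / Π hook(c), product over all cells c of the Young diagram. For λ = (8, 2, 2, 2, 2, 2), n = 18 boxes. Hook lengths by row (left-to-right, top-to-bottom): [13, 12, 6, 5, 4, 3, 2, 1]; [6, 5]; [5, 4]; [4, 3]; [3, 2]; [2, 1]. Product of hooks = 9704448000. So f^λ = 18! / 9704448000 = 6402373705728000 / 9704448000 = 659736.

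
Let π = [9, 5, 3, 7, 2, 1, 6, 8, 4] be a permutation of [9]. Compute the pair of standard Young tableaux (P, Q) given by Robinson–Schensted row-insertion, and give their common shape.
P = [1, 4, 8] / [2, 6] / [3, 7] / [5] / [9];  Q = [1, 4, 8] / [2, 7] / [3, 9] / [5] / [6];  common shape = (3, 2, 2, 1, 1)

Row-insert the values π_1, π_2, … into P one at a time, bumping the leftmost entry strictly greater than the inserted value down to the next row. The recording tableau Q records, in position (i, j), the step at which that cell was added to P.
  Insert 9 (step 1): P = [9];  Q = [1]
  Insert 5 (step 2): P = [5] / [9];  Q = [1] / [2]
  Insert 3 (step 3): P = [3] / [5] / [9];  Q = [1] / [2] / [3]
  Insert 7 (step 4): P = [3, 7] / [5] / [9];  Q = [1, 4] / [2] / [3]
  Insert 2 (step 5): P = [2, 7] / [3] / [5] / [9];  Q = [1, 4] / [2] / [3] / [5]
  Insert 1 (step 6): P = [1, 7] / [2] / [3] / [5] / [9];  Q = [1, 4] / [2] / [3] / [5] / [6]
  Insert 6 (step 7): P = [1, 6] / [2, 7] / [3] / [5] / [9];  Q = [1, 4] / [2, 7] / [3] / [5] / [6]
  Insert 8 (step 8): P = [1, 6, 8] / [2, 7] / [3] / [5] / [9];  Q = [1, 4, 8] / [2, 7] / [3] / [5] / [6]
  Insert 4 (step 9): P = [1, 4, 8] / [2, 6] / [3, 7] / [5] / [9];  Q = [1, 4, 8] / [2, 7] / [3, 9] / [5] / [6]
Final shape: (3, 2, 2, 1, 1).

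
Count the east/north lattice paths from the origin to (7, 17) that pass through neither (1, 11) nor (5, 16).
Number of paths = 278505

Inclusion–exclusion. Total paths: C(24, 7) = 346104. Through P₁: C(12, 1)·C(12, 6) = 11088. Through P₂: C(21, 5)·C(3, 2) = 61047. Since P₁ is strictly southwest of P₂, a monotone path through both must visit P₁ then P₂; paths through both = C(12, 1)·C(9, 4)·C(3, 2) = 4536. Avoid both = 346104 − 11088 − 61047 + 4536 = 278505.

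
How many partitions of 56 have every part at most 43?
p(56, parts ≤ 43) = 526551

Use the recurrence p(n, m) = p(n, m−1) + p(n−m, m): either the largest part is < m (count p(n, m−1)) or the largest part is exactly m (remove one copy of m, count p(n−m, m)). With p(0, ·) = 1 this gives p(56, parts ≤ 43) = 526551. (By conjugating Young diagrams, this also counts partitions of 56 into at most 43 parts.)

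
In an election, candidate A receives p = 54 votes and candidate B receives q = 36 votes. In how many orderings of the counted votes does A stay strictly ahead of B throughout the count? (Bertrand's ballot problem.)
Strict-lead orderings = 3460290934255916316653724

Total orderings of the 90 votes with 54 for A: C(90, 54) = 17301454671279581583268620. By the Bertrand ballot formula (Cycle Lemma / reflection principle), the number of orderings in which A is strictly ahead of B throughout is (p − q)/(p + q) · C(p + q, p) = (54 − 36)/(54 + 36) · 17301454671279581583268620 = 3460290934255916316653724.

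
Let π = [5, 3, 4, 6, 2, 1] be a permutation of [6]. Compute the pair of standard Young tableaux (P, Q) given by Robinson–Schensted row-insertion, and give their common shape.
P = [1, 4, 6] / [2] / [3] / [5];  Q = [1, 3, 4] / [2] / [5] / [6];  common shape = (3, 1, 1, 1)

Row-insert the values π_1, π_2, … into P one at a time, bumping the leftmost entry strictly greater than the inserted value down to the next row. The recording tableau Q records, in position (i, j), the step at which that cell was added to P.
  Insert 5 (step 1): P = [5];  Q = [1]
  Insert 3 (step 2): P = [3] / [5];  Q = [1] / [2]
  Insert 4 (step 3): P = [3, 4] / [5];  Q = [1, 3] / [2]
  Insert 6 (step 4): P = [3, 4, 6] / [5];  Q = [1, 3, 4] / [2]
  Insert 2 (step 5): P = [2, 4, 6] / [3] / [5];  Q = [1, 3, 4] / [2] / [5]
  Insert 1 (step 6): P = [1, 4, 6] / [2] / [3] / [5];  Q = [1, 3, 4] / [2] / [5] / [6]
Final shape: (3, 1, 1, 1).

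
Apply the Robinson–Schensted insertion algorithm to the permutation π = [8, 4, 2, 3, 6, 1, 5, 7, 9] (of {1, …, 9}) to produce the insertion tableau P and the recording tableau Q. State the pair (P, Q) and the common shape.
P = [1, 3, 5, 7, 9] / [2, 6] / [4] / [8];  Q = [1, 4, 5, 8, 9] / [2, 7] / [3] / [6];  common shape = (5, 2, 1, 1)

Row-insert the values π_1, π_2, … into P one at a time, bumping the leftmost entry strictly greater than the inserted value down to the next row. The recording tableau Q records, in position (i, j), the step at which that cell was added to P.
  Insert 8 (step 1): P = [8];  Q = [1]
  Insert 4 (step 2): P = [4] / [8];  Q = [1] / [2]
  Insert 2 (step 3): P = [2] / [4] / [8];  Q = [1] / [2] / [3]
  Insert 3 (step 4): P = [2, 3] / [4] / [8];  Q = [1, 4] / [2] / [3]
  Insert 6 (step 5): P = [2, 3, 6] / [4] / [8];  Q = [1, 4, 5] / [2] / [3]
  Insert 1 (step 6): P = [1, 3, 6] / [2] / [4] / [8];  Q = [1, 4, 5] / [2] / [3] / [6]
  Insert 5 (step 7): P = [1, 3, 5] / [2, 6] / [4] / [8];  Q = [1, 4, 5] / [2, 7] / [3] / [6]
  Insert 7 (step 8): P = [1, 3, 5, 7] / [2, 6] / [4] / [8];  Q = [1, 4, 5, 8] / [2, 7] / [3] / [6]
  Insert 9 (step 9): P = [1, 3, 5, 7, 9] / [2, 6] / [4] / [8];  Q = [1, 4, 5, 8, 9] / [2, 7] / [3] / [6]
Final shape: (5, 2, 1, 1).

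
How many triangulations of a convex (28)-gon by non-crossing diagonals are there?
C_26 = 18367353072152

These polygon triangulations are counted by the Catalan number C_n = (1/(n + 1)) · C(2n, n). For n = 26: C_26 = (1/27) · C(52, 26) = 495918532948104/27 = 18367353072152.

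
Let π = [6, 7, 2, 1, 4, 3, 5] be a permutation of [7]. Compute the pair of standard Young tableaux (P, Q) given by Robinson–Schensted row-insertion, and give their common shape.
P = [1, 3, 5] / [2, 4] / [6, 7];  Q = [1, 2, 7] / [3, 5] / [4, 6];  common shape = (3, 2, 2)

Row-insert the values π_1, π_2, … into P one at a time, bumping the leftmost entry strictly greater than the inserted value down to the next row. The recording tableau Q records, in position (i, j), the step at which that cell was added to P.
  Insert 6 (step 1): P = [6];  Q = [1]
  Insert 7 (step 2): P = [6, 7];  Q = [1, 2]
  Insert 2 (step 3): P = [2, 7] / [6];  Q = [1, 2] / [3]
  Insert 1 (step 4): P = [1, 7] / [2] / [6];  Q = [1, 2] / [3] / [4]
  Insert 4 (step 5): P = [1, 4] / [2, 7] / [6];  Q = [1, 2] / [3, 5] / [4]
  Insert 3 (step 6): P = [1, 3] / [2, 4] / [6, 7];  Q = [1, 2] / [3, 5] / [4, 6]
  Insert 5 (step 7): P = [1, 3, 5] / [2, 4] / [6, 7];  Q = [1, 2, 7] / [3, 5] / [4, 6]
Final shape: (3, 2, 2).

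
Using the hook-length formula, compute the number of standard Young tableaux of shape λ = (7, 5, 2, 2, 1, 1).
# SYT of shape (7, 5, 2, 2, 1, 1) = 9529520

Hook-length formula: f^λ = n! / Π hook(c), product over all cells c of the Young diagram. For λ = (7, 5, 2, 2, 1, 1), n = 18 boxes. Hook lengths by row (left-to-right, top-to-bottom): [12, 9, 6, 5, 4, 2, 1]; [9, 6, 3, 2, 1]; [5, 2]; [4, 1]; [2]; [1]. Product of hooks = 671846400. So f^λ = 18! / 671846400 = 6402373705728000 / 671846400 = 9529520.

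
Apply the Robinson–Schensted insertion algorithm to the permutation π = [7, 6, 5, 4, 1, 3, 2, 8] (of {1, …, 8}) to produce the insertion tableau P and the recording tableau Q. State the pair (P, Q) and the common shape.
P = [1, 2, 8] / [3] / [4] / [5] / [6] / [7];  Q = [1, 6, 8] / [2] / [3] / [4] / [5] / [7];  common shape = (3, 1, 1, 1, 1, 1)

Row-insert the values π_1, π_2, … into P one at a time, bumping the leftmost entry strictly greater than the inserted value down to the next row. The recording tableau Q records, in position (i, j), the step at which that cell was added to P.
  Insert 7 (step 1): P = [7];  Q = [1]
  Insert 6 (step 2): P = [6] / [7];  Q = [1] / [2]
  Insert 5 (step 3): P = [5] / [6] / [7];  Q = [1] / [2] / [3]
  Insert 4 (step 4): P = [4] / [5] / [6] / [7];  Q = [1] / [2] / [3] / [4]
  Insert 1 (step 5): P = [1] / [4] / [5] / [6] / [7];  Q = [1] / [2] / [3] / [4] / [5]
  Insert 3 (step 6): P = [1, 3] / [4] / [5] / [6] / [7];  Q = [1, 6] / [2] / [3] / [4] / [5]
  Insert 2 (step 7): P = [1, 2] / [3] / [4] / [5] / [6] / [7];  Q = [1, 6] / [2] / [3] / [4] / [5] / [7]
  Insert 8 (step 8): P = [1, 2, 8] / [3] / [4] / [5] / [6] / [7];  Q = [1, 6, 8] / [2] / [3] / [4] / [5] / [7]
Final shape: (3, 1, 1, 1, 1, 1).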